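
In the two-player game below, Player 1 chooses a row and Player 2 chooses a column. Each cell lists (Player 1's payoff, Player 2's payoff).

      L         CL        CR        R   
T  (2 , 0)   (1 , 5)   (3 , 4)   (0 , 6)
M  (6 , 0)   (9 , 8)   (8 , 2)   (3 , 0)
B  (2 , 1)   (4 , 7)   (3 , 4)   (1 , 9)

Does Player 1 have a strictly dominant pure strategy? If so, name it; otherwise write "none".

M

M vs T: L: 6>2, CL: 9>1, CR: 8>3, R: 3>0.
M vs B: L: 6>2, CL: 9>4, CR: 8>3, R: 3>1.
M strictly beats every other strategy against every opponent action, so it is strictly dominant.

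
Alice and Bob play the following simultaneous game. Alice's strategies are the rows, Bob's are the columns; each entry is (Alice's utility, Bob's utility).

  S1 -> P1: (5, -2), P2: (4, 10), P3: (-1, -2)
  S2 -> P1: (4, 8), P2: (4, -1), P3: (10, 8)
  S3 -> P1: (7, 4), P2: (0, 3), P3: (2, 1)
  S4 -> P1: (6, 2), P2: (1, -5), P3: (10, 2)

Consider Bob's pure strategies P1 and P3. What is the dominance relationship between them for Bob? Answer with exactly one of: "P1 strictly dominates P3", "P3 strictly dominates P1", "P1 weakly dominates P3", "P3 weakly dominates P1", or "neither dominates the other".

Compare P1 to P3 across each opponent action: S1: -2=-2, S2: 8=8, S3: 4>1, S4: 2=2.
P1 is at least as good everywhere and strictly better somewhere (tied only at S1, S2, S4), so P1 weakly but not strictly dominates P3.

P1 weakly dominates P3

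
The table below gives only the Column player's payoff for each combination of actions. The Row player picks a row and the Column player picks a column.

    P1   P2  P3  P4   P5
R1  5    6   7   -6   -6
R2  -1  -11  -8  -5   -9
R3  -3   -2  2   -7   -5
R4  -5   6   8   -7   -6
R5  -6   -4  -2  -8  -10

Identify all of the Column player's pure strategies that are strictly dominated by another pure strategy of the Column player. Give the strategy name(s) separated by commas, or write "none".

P1 is not dominated — it holds its own against P2 at R2 (-1>-11); P3 at R2 (-1>-8); P4 at R1 (5>-6); P5 at R1 (5>-6).
P3 strictly dominates P2 — R1: 7>6, R2: -8>-11, R3: 2>-2, R4: 8>6, R5: -2>-4.
P3: no other strategy beats it everywhere (P1 at R1 (7>5); P2 at R1 (7>6); P4 at R1 (7>-6); P5 at R1 (7>-6)).
P4: dominated, since P1 does at least as well everywhere (R1: 5>-6, R2: -1>-5, R3: -3>-7, R4: -5>-7, R5: -6>-8).
P5: dominated, since P1 does at least as well everywhere (R1: 5>-6, R2: -1>-9, R3: -3>-5, R4: -5>-6, R5: -6>-10).

P2, P4, P5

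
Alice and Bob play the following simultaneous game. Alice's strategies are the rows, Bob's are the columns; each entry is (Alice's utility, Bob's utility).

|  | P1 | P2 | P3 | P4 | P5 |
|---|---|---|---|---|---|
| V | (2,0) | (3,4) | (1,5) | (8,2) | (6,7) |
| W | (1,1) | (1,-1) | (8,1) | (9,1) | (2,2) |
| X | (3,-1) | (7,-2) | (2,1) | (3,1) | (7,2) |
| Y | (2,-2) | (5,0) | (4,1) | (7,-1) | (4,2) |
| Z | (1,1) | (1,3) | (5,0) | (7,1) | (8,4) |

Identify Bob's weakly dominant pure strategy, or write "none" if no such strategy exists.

P5

P5 vs P1: V: 7>0, W: 2>1, X: 2>-1, Y: 2>-2, Z: 4>1.
P5 vs P2: V: 7>4, W: 2>-1, X: 2>-2, Y: 2>0, Z: 4>3.
P5 vs P3: V: 7>5, W: 2>1, X: 2>1, Y: 2>1, Z: 4>0.
P5 vs P4: V: 7>2, W: 2>1, X: 2>1, Y: 2>-1, Z: 4>1.
P5 is at least as good as every other strategy against every opponent action, so it is weakly dominant.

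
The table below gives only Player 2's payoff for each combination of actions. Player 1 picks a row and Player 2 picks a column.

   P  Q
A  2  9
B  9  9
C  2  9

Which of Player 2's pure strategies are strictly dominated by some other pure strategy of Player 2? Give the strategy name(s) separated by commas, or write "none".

Nothing dominates P: Q at B (9=9).
Q is not dominated — it holds its own against P at A (9>2).

none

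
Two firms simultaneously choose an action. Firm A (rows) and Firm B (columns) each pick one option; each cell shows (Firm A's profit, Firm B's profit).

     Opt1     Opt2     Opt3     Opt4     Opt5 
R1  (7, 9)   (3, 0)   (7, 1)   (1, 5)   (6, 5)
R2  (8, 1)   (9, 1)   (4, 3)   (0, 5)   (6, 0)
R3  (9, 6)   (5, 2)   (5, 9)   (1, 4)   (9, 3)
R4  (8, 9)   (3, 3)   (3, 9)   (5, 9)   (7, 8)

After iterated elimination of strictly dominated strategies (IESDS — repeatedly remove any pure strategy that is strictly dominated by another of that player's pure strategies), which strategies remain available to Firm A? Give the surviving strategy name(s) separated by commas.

R1, R3, R4

Firm B's strategy Opt2 is strictly dominated by Opt3 (R1: 1>0, R2: 3>1, R3: 9>2, R4: 9>3) and is removed.
Firm A's strategy R2 is strictly dominated by R3 (Opt1: 9>8, Opt3: 5>4, Opt4: 1>0, Opt5: 9>6) and is removed.
Firm B's strategy Opt5 is strictly dominated by Opt1 (R1: 9>5, R3: 6>3, R4: 9>8) and is removed.
Among the remaining strategies, none is strictly dominated by another pure strategy of the same player, so the elimination stops.
Surviving strategies — Firm A: {R1, R3, R4}; Firm B: {Opt1, Opt3, Opt4}.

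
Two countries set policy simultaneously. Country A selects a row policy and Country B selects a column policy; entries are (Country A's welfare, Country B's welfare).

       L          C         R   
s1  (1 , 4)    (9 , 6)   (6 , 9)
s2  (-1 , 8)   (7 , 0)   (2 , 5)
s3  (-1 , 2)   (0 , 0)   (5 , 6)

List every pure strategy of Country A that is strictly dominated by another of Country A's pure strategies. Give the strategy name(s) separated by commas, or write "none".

s2, s3

s1 is not dominated — it holds its own against s2 at L (1>-1); s3 at L (1>-1).
s2 is strictly dominated by s1 (L: 1>-1, C: 9>7, R: 6>2).
s3 is strictly dominated by s1 (L: 1>-1, C: 9>0, R: 6>5).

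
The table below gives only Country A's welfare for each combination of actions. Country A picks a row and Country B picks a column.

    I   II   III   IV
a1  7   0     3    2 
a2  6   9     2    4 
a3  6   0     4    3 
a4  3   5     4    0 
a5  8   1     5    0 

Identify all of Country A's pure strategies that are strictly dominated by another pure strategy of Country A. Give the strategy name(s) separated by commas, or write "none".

none

Nothing dominates a1: a2 at I (7>6); a3 at I (7>6); a4 at I (7>3); a5 at IV (2>0).
a2 is not dominated — it holds its own against a1 at II (9>0); a3 at I (6=6); a4 at I (6>3); a5 at II (9>1).
Nothing dominates a3: a1 at II (0=0); a2 at I (6=6); a4 at I (6>3); a5 at IV (3>0).
a4: no other strategy beats it everywhere (a1 at II (5>0); a2 at III (4>2); a3 at II (5>0); a5 at II (5>1)).
a5: no other strategy beats it everywhere (a1 at I (8>7); a2 at I (8>6); a3 at I (8>6); a4 at I (8>3)).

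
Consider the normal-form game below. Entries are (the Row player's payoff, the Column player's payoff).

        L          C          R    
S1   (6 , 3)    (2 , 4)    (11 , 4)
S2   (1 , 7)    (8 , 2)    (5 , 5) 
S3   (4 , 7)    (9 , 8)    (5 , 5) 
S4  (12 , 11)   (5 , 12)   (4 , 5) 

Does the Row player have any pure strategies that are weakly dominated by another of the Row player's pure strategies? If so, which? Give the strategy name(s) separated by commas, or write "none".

S1 is not dominated — it holds its own against S2 at L (6>1); S3 at L (6>4); S4 at R (11>4).
S2 is weakly dominated by S3 (L: 4>1, C: 9>8, R: 5=5).
Nothing dominates S3: S1 at C (9>2); S2 at L (4>1); S4 at C (9>5).
S4: no other strategy beats it everywhere (S1 at L (12>6); S2 at L (12>1); S3 at L (12>4)).

S2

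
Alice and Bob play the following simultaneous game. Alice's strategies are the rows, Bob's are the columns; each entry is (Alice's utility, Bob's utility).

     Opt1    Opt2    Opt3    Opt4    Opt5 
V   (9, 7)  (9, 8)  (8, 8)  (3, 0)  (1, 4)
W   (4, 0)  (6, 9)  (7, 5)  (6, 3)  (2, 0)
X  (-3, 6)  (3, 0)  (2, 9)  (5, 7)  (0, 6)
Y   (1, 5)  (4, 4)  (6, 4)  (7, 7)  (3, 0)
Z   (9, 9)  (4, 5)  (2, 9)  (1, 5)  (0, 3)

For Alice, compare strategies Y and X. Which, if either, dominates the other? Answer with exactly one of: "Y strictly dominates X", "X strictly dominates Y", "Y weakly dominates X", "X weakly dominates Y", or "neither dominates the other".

Y's payoffs vs X's, by Bob's action — Opt1: 1>-3, Opt2: 4>3, Opt3: 6>2, Opt4: 7>5, Opt5: 3>0.
Y gives a strictly higher payoff against each opponent action, so Y strictly dominates X.

Y strictly dominates X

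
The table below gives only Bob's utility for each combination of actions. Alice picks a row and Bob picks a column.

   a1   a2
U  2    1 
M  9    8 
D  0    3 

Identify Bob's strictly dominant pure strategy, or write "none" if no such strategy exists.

none

a1 fails to dominate a2 at D (0<3).
a2 fails to dominate a1 at U (1<2).
No single strategy dominates all the others.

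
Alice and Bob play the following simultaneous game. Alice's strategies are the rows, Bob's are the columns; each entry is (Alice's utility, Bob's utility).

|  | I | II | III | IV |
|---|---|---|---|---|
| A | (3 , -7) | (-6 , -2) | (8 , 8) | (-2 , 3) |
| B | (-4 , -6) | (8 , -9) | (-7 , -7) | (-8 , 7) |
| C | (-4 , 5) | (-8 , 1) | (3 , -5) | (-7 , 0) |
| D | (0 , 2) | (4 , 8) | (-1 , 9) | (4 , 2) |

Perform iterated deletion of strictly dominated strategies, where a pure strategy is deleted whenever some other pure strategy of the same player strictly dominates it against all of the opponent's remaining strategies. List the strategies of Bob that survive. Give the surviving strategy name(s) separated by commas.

III

For Alice, A strictly dominates C on the remaining columns (I: 3>-4, II: -6>-8, III: 8>3, IV: -2>-7); eliminate C.
For Bob, III strictly dominates II on the remaining rows (A: 8>-2, B: -7>-9, D: 9>8); eliminate II.
For Alice, A strictly dominates B on the remaining columns (I: 3>-4, III: 8>-7, IV: -2>-8); eliminate B.
Column I is eliminated: III beats it against every remaining row (A: 8>-7, D: 9>2).
For Bob, III strictly dominates IV on the remaining rows (A: 8>3, D: 9>2); eliminate IV.
Alice's strategy D is strictly dominated by A (III: 8>-1) and is removed.
Among the remaining strategies, none is strictly dominated by another pure strategy of the same player, so the elimination stops.
Surviving strategies — Alice: {A}; Bob: {III}.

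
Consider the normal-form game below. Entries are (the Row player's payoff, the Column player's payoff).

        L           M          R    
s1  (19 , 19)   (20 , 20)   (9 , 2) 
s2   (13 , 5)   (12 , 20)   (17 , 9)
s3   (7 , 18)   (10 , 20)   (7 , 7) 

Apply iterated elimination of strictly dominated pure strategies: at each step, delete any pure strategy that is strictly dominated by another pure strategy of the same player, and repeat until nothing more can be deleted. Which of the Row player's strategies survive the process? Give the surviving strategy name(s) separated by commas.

s1

The Row player's strategy s3 is strictly dominated by s1 (L: 19>7, M: 20>10, R: 9>7) and is removed.
For the Column player, M strictly dominates L on the remaining rows (s1: 20>19, s2: 20>5); eliminate L.
The Column player's strategy R is strictly dominated by M (s1: 20>2, s2: 20>9) and is removed.
The Row player's strategy s2 is strictly dominated by s1 (M: 20>12) and is removed.
Among the remaining strategies, none is strictly dominated by another pure strategy of the same player, so the elimination stops.
Surviving strategies — the Row player: {s1}; the Column player: {M}.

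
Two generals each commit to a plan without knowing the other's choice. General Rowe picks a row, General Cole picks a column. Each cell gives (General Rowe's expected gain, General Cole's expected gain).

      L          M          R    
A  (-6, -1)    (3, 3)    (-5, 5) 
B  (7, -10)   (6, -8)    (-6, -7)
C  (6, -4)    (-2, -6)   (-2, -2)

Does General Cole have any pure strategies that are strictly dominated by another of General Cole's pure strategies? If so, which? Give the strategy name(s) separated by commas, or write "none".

L is strictly dominated by R (A: 5>-1, B: -7>-10, C: -2>-4).
R strictly dominates M — A: 5>3, B: -7>-8, C: -2>-6.
R: no other strategy beats it everywhere (L at A (5>-1); M at A (5>3)).

L, M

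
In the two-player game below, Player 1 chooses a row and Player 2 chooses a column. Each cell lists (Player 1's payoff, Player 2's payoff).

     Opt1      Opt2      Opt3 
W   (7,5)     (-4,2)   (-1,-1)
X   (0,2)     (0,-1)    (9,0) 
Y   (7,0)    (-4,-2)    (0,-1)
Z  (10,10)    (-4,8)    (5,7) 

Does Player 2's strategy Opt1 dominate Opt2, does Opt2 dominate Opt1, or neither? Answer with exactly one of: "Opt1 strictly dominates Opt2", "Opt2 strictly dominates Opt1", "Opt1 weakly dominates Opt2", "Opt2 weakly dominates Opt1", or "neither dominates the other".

Compare Opt1 to Opt2 across each choice by Player 1: W: 5>2, X: 2>-1, Y: 0>-2, Z: 10>8.
Every comparison favours Opt1, so Opt1 strictly dominates Opt2.

Opt1 strictly dominates Opt2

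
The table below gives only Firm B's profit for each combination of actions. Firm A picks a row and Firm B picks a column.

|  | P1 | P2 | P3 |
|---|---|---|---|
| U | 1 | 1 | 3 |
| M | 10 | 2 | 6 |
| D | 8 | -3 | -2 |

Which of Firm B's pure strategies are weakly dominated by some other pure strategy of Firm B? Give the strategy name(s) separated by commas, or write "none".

P2

Nothing dominates P1: P2 at M (10>2); P3 at M (10>6).
P1 weakly dominates P2 — U: 1=1, M: 10>2, D: 8>-3.
P3 is not dominated — it holds its own against P1 at U (3>1); P2 at U (3>1).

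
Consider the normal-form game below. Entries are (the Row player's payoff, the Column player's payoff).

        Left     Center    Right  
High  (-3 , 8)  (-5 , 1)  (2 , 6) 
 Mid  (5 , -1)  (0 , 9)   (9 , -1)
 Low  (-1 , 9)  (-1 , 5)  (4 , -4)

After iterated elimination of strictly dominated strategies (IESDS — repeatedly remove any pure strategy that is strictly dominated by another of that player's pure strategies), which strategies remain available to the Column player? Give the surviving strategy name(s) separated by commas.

Center

For the Row player, Mid strictly dominates High on the remaining columns (Left: 5>-3, Center: 0>-5, Right: 9>2); eliminate High.
For the Row player, Mid strictly dominates Low on the remaining columns (Left: 5>-1, Center: 0>-1, Right: 9>4); eliminate Low.
Column Left is eliminated: Center beats it against every remaining row (Mid: 9>-1).
The Column player's strategy Right is strictly dominated by Center (Mid: 9>-1) and is removed.
Among the remaining strategies, none is strictly dominated by another pure strategy of the same player, so the elimination stops.
Surviving strategies — the Row player: {Mid}; the Column player: {Center}.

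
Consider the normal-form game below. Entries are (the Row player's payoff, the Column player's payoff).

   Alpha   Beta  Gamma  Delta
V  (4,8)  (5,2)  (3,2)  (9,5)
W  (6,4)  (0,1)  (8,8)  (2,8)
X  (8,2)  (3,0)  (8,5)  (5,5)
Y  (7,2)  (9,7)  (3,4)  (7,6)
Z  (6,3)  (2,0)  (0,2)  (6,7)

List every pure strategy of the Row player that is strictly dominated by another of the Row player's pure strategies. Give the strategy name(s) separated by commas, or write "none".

Z

V is not dominated — it holds its own against W at Beta (5>0); X at Beta (5>3); Y at Gamma (3=3); Z at Beta (5>2).
Nothing dominates W: V at Alpha (6>4); X at Gamma (8=8); Y at Gamma (8>3); Z at Alpha (6=6).
Nothing dominates X: V at Alpha (8>4); W at Alpha (8>6); Y at Alpha (8>7); Z at Alpha (8>6).
Y is not dominated — it holds its own against V at Alpha (7>4); W at Alpha (7>6); X at Beta (9>3); Z at Alpha (7>6).
Z: dominated, since Y does at least as well everywhere (Alpha: 7>6, Beta: 9>2, Gamma: 3>0, Delta: 7>6).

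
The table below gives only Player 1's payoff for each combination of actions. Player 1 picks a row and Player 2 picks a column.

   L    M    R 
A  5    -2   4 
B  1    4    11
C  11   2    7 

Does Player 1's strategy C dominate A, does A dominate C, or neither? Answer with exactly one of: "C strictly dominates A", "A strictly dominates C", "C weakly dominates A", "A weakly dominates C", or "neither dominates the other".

Compare C to A across each choice by Player 2: L: 11>5, M: 2>-2, R: 7>4.
C gives a strictly higher payoff against each choice by Player 2, so C strictly dominates A.

C strictly dominates A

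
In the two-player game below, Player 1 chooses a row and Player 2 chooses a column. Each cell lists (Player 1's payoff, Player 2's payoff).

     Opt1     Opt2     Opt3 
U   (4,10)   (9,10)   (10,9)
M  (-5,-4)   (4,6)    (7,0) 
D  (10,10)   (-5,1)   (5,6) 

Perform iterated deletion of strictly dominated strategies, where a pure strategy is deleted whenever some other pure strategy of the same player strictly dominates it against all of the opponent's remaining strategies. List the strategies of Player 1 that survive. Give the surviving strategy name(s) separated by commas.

For Player 1, U strictly dominates M on the remaining columns (Opt1: 4>-5, Opt2: 9>4, Opt3: 10>7); eliminate M.
Player 2's strategy Opt3 is strictly dominated by Opt1 (U: 10>9, D: 10>6) and is removed.
Among the remaining strategies, none is strictly dominated by another pure strategy of the same player, so the elimination stops.
Surviving strategies — Player 1: {U, D}; Player 2: {Opt1, Opt2}.

U, D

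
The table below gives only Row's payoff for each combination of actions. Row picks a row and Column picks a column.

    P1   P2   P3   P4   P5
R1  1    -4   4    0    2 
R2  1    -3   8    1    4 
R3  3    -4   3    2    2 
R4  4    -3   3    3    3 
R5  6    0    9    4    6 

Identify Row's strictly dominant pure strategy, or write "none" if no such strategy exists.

R5

R5 vs R1: P1: 6>1, P2: 0>-4, P3: 9>4, P4: 4>0, P5: 6>2.
R5 vs R2: P1: 6>1, P2: 0>-3, P3: 9>8, P4: 4>1, P5: 6>4.
R5 vs R3: P1: 6>3, P2: 0>-4, P3: 9>3, P4: 4>2, P5: 6>2.
R5 vs R4: P1: 6>4, P2: 0>-3, P3: 9>3, P4: 4>3, P5: 6>3.
R5 strictly beats every other strategy against every opponent action, so it is strictly dominant.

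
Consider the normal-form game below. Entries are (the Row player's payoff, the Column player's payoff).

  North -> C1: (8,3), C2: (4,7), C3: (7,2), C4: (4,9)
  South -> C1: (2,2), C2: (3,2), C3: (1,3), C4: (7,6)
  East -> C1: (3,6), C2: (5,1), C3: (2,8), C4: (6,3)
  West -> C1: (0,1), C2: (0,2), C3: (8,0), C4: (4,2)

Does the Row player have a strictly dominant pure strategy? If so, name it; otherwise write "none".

none

North fails to dominate South at C4 (4<7).
South fails to dominate North at C1 (2<8).
East fails to dominate North at C1 (3<8).
West fails to dominate North at C1 (0<8).
No single strategy dominates all the others.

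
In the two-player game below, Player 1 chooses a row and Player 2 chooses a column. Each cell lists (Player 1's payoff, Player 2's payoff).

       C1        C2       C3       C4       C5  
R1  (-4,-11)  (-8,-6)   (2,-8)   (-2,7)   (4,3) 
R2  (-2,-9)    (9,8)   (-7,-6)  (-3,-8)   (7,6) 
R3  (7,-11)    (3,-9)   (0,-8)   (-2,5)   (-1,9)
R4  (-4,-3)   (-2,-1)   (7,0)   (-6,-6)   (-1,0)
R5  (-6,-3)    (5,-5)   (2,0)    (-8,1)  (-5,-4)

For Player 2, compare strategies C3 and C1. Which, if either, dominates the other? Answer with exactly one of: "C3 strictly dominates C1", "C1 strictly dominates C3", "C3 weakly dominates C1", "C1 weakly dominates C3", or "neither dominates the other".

Compare C3 to C1 across each choice by Player 1: R1: -8>-11, R2: -6>-9, R3: -8>-11, R4: 0>-3, R5: 0>-3.
Every comparison favours C3, so C3 strictly dominates C1.

C3 strictly dominates C1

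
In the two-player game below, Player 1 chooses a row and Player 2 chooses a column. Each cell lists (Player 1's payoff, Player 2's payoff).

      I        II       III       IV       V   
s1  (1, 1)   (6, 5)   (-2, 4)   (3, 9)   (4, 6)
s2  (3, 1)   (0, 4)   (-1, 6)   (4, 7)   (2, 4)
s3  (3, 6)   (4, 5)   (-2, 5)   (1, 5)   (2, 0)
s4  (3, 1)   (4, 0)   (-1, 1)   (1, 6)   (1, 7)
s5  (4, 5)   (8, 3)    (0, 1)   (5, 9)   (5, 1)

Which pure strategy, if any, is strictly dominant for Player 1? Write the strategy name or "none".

s5 vs s1: I: 4>1, II: 8>6, III: 0>-2, IV: 5>3, V: 5>4.
s5 vs s2: I: 4>3, II: 8>0, III: 0>-1, IV: 5>4, V: 5>2.
s5 vs s3: I: 4>3, II: 8>4, III: 0>-2, IV: 5>1, V: 5>2.
s5 vs s4: I: 4>3, II: 8>4, III: 0>-1, IV: 5>1, V: 5>1.
s5 strictly beats every other strategy against every opponent action, so it is strictly dominant.

s5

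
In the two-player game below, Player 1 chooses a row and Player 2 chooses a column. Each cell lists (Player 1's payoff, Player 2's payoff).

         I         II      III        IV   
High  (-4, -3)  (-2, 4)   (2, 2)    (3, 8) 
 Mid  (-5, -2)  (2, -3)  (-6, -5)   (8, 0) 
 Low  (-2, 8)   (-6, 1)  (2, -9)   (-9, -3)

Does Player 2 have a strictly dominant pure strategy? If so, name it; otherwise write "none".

none

I fails to dominate II at High (-3<4).
II fails to dominate I at Mid (-3<-2).
III fails to dominate I at Mid (-5<-2).
IV fails to dominate I at Low (-3<8).
No single strategy dominates all the others.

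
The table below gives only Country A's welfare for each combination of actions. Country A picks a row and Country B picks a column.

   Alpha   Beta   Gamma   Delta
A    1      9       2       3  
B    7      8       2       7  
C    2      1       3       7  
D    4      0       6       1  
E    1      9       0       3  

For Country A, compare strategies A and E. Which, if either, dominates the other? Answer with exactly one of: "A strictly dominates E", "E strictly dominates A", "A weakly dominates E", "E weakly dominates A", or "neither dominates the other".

A's payoffs vs E's, by Country B's action — Alpha: 1=1, Beta: 9=9, Gamma: 2>0, Delta: 3=3.
A is at least as good everywhere and strictly better somewhere (tied only at Alpha, Beta, Delta), so A weakly but not strictly dominates E.

A weakly dominates E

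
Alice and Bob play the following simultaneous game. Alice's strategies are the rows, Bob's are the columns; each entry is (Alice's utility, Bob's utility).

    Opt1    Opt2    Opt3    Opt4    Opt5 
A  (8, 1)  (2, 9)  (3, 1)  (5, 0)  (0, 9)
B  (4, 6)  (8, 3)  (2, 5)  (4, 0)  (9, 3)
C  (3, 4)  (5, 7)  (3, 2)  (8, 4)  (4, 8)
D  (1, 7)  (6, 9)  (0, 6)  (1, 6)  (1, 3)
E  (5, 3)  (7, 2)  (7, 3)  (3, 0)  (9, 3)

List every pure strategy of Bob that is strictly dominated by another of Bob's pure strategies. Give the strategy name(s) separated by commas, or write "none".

Opt4

Nothing dominates Opt1: Opt2 at B (6>3); Opt3 at A (1=1); Opt4 at A (1>0); Opt5 at B (6>3).
Opt2 is not dominated — it holds its own against Opt1 at A (9>1); Opt3 at A (9>1); Opt4 at A (9>0); Opt5 at A (9=9).
Opt3 is not dominated — it holds its own against Opt1 at A (1=1); Opt2 at B (5>3); Opt4 at A (1>0); Opt5 at B (5>3).
Opt2 strictly dominates Opt4 — A: 9>0, B: 3>0, C: 7>4, D: 9>6, E: 2>0.
Nothing dominates Opt5: Opt1 at A (9>1); Opt2 at A (9=9); Opt3 at A (9>1); Opt4 at A (9>0).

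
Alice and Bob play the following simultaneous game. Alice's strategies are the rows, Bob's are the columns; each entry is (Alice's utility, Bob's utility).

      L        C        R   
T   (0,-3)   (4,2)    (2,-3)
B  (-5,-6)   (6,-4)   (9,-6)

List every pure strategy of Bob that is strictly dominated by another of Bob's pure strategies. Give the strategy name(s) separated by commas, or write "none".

C strictly dominates L — T: 2>-3, B: -4>-6.
Nothing dominates C: L at T (2>-3); R at T (2>-3).
R is strictly dominated by C (T: 2>-3, B: -4>-6).

L, R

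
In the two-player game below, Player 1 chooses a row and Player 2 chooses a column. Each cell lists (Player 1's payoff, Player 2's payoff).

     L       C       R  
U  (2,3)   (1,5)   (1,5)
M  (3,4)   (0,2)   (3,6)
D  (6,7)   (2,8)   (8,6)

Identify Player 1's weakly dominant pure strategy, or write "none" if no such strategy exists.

D vs U: L: 6>2, C: 2>1, R: 8>1.
D vs M: L: 6>3, C: 2>0, R: 8>3.
D is at least as good as every other strategy against every opponent action, so it is weakly dominant.

D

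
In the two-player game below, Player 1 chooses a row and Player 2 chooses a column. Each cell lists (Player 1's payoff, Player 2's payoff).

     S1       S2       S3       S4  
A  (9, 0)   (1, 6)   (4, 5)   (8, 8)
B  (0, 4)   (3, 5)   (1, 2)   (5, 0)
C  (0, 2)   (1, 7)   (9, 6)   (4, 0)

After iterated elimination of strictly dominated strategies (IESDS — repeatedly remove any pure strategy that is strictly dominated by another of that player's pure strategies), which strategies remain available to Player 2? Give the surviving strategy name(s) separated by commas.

Column S1 is eliminated: S2 beats it against every remaining row (A: 6>0, B: 5>4, C: 7>2).
Player 2's strategy S3 is strictly dominated by S2 (A: 6>5, B: 5>2, C: 7>6) and is removed.
For Player 1, B strictly dominates C on the remaining columns (S2: 3>1, S4: 5>4); eliminate C.
Among the remaining strategies, none is strictly dominated by another pure strategy of the same player, so the elimination stops.
Surviving strategies — Player 1: {A, B}; Player 2: {S2, S4}.

S2, S4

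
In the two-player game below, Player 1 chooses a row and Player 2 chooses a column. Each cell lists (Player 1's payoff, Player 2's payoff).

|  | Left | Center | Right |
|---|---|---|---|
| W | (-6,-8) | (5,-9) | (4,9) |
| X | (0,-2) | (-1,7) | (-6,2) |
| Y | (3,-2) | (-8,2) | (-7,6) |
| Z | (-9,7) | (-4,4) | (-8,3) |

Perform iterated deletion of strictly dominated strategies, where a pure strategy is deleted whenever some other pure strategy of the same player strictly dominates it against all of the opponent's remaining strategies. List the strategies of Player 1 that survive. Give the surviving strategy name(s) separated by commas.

Row Z is eliminated: W beats it against every remaining column (Left: -6>-9, Center: 5>-4, Right: 4>-8).
For Player 2, Right strictly dominates Left on the remaining rows (W: 9>-8, X: 2>-2, Y: 6>-2); eliminate Left.
Player 1's strategy X is strictly dominated by W (Center: 5>-1, Right: 4>-6) and is removed.
For Player 1, W strictly dominates Y on the remaining columns (Center: 5>-8, Right: 4>-7); eliminate Y.
Column Center is eliminated: Right beats it against every remaining row (W: 9>-9).
Among the remaining strategies, none is strictly dominated by another pure strategy of the same player, so the elimination stops.
Surviving strategies — Player 1: {W}; Player 2: {Right}.

W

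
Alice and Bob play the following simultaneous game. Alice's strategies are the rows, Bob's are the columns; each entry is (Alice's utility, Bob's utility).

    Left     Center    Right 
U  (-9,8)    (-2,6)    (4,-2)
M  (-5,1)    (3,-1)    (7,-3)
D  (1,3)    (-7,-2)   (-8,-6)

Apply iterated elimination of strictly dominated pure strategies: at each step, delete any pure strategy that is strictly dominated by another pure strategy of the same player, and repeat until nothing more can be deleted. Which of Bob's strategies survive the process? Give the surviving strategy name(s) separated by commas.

Left

Row U is eliminated: M beats it against every remaining column (Left: -5>-9, Center: 3>-2, Right: 7>4).
Column Center is eliminated: Left beats it against every remaining row (M: 1>-1, D: 3>-2).
For Bob, Left strictly dominates Right on the remaining rows (M: 1>-3, D: 3>-6); eliminate Right.
For Alice, D strictly dominates M on the remaining columns (Left: 1>-5); eliminate M.
Among the remaining strategies, none is strictly dominated by another pure strategy of the same player, so the elimination stops.
Surviving strategies — Alice: {D}; Bob: {Left}.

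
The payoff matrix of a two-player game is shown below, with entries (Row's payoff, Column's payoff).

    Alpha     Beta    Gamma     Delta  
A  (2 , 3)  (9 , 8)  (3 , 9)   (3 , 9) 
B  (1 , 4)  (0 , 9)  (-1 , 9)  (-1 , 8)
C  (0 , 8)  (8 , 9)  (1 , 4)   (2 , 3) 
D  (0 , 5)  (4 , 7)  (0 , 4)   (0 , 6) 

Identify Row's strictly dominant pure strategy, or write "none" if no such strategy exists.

A vs B: Alpha: 2>1, Beta: 9>0, Gamma: 3>-1, Delta: 3>-1.
A vs C: Alpha: 2>0, Beta: 9>8, Gamma: 3>1, Delta: 3>2.
A vs D: Alpha: 2>0, Beta: 9>4, Gamma: 3>0, Delta: 3>0.
A strictly beats every other strategy against every opponent action, so it is strictly dominant.

A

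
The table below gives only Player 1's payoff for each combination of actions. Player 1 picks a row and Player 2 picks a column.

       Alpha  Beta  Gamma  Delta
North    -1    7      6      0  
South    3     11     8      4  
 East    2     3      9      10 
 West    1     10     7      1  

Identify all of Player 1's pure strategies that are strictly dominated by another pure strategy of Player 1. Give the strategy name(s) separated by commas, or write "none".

North: dominated, since South does at least as well everywhere (Alpha: 3>-1, Beta: 11>7, Gamma: 8>6, Delta: 4>0).
Nothing dominates South: North at Alpha (3>-1); East at Alpha (3>2); West at Alpha (3>1).
East is not dominated — it holds its own against North at Alpha (2>-1); South at Gamma (9>8); West at Alpha (2>1).
West: dominated, since South does at least as well everywhere (Alpha: 3>1, Beta: 11>10, Gamma: 8>7, Delta: 4>1).

North, West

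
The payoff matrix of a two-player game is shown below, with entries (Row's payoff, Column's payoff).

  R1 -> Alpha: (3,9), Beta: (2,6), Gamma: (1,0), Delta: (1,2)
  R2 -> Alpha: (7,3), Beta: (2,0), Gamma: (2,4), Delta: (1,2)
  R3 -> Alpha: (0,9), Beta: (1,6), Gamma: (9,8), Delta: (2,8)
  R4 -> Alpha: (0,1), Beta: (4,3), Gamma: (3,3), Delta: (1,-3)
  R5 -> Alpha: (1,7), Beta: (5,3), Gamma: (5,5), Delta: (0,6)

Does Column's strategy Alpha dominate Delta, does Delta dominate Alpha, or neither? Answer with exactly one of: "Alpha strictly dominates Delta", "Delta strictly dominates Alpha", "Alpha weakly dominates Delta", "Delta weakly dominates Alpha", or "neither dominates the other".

Alpha strictly dominates Delta

Alpha's payoffs vs Delta's, by Row's action — R1: 9>2, R2: 3>2, R3: 9>8, R4: 1>-3, R5: 7>6.
Every comparison favours Alpha, so Alpha strictly dominates Delta.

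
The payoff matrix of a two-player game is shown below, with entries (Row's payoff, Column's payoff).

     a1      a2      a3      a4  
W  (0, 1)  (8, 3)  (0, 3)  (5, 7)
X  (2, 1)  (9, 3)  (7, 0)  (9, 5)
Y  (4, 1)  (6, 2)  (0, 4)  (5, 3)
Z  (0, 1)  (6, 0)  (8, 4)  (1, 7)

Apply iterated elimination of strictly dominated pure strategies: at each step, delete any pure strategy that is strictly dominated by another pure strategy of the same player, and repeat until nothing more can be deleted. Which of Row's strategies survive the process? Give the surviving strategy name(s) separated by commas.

X

For Row, X strictly dominates W on the remaining columns (a1: 2>0, a2: 9>8, a3: 7>0, a4: 9>5); eliminate W.
For Column, a4 strictly dominates a1 on the remaining rows (X: 5>1, Y: 3>1, Z: 7>1); eliminate a1.
Row Y is eliminated: X beats it against every remaining column (a2: 9>6, a3: 7>0, a4: 9>5).
Column's strategy a2 is strictly dominated by a4 (X: 5>3, Z: 7>0) and is removed.
Column a3 is eliminated: a4 beats it against every remaining row (X: 5>0, Z: 7>4).
Row's strategy Z is strictly dominated by X (a4: 9>1) and is removed.
Among the remaining strategies, none is strictly dominated by another pure strategy of the same player, so the elimination stops.
Surviving strategies — Row: {X}; Column: {a4}.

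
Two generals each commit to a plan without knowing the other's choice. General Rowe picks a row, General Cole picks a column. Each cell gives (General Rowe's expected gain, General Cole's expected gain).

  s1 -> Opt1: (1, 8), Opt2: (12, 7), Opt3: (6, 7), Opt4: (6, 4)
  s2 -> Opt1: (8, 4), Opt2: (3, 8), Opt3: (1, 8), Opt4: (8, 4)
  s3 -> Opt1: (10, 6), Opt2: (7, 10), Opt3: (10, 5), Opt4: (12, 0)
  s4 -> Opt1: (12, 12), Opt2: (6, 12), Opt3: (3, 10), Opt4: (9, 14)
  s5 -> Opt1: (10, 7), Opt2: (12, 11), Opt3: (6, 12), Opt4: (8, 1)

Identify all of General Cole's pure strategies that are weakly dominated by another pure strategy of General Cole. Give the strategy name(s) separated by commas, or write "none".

Opt1 is not dominated — it holds its own against Opt2 at s1 (8>7); Opt3 at s1 (8>7); Opt4 at s1 (8>4).
Opt2 is not dominated — it holds its own against Opt1 at s2 (8>4); Opt3 at s3 (10>5); Opt4 at s1 (7>4).
Opt3 is not dominated — it holds its own against Opt1 at s2 (8>4); Opt2 at s5 (12>11); Opt4 at s1 (7>4).
Opt4: no other strategy beats it everywhere (Opt1 at s4 (14>12); Opt2 at s4 (14>12); Opt3 at s4 (14>10)).

none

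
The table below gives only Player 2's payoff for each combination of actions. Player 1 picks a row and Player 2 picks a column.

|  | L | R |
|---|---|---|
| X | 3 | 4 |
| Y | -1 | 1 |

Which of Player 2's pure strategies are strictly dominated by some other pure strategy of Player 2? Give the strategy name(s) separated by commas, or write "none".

L

L: dominated, since R does at least as well everywhere (X: 4>3, Y: 1>-1).
Nothing dominates R: L at X (4>3).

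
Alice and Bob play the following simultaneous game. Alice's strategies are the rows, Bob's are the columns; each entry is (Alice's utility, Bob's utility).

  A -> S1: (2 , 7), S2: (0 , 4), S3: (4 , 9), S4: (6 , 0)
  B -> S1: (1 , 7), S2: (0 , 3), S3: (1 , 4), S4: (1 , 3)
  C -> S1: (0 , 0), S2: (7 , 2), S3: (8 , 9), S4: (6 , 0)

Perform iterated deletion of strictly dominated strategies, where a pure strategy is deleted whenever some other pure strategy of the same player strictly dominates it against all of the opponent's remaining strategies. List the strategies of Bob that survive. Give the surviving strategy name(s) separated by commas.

S3

For Bob, S3 strictly dominates S2 on the remaining rows (A: 9>4, B: 4>3, C: 9>2); eliminate S2.
Alice's strategy B is strictly dominated by A (S1: 2>1, S3: 4>1, S4: 6>1) and is removed.
Column S1 is eliminated: S3 beats it against every remaining row (A: 9>7, C: 9>0).
Bob's strategy S4 is strictly dominated by S3 (A: 9>0, C: 9>0) and is removed.
Row A is eliminated: C beats it against every remaining column (S3: 8>4).
Among the remaining strategies, none is strictly dominated by another pure strategy of the same player, so the elimination stops.
Surviving strategies — Alice: {C}; Bob: {S3}.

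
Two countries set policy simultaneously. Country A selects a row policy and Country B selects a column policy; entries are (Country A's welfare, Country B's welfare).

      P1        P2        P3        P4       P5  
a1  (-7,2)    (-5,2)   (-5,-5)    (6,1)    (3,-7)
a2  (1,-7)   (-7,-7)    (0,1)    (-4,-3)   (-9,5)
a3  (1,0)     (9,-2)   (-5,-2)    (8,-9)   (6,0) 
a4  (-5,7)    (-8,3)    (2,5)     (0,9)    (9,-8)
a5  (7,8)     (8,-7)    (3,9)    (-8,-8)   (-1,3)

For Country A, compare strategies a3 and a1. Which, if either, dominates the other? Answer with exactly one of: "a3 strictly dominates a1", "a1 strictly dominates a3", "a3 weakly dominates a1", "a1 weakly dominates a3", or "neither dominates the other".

a3 weakly dominates a1

Compare a3 to a1 across each opponent action: P1: 1>-7, P2: 9>-5, P3: -5=-5, P4: 8>6, P5: 6>3.
a3 is at least as good everywhere and strictly better somewhere (tied only at P3), so a3 weakly but not strictly dominates a1.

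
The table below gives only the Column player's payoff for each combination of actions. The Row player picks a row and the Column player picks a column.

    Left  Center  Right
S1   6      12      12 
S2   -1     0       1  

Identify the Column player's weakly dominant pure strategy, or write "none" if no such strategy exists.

Right

Right vs Left: S1: 12>6, S2: 1>-1.
Right vs Center: S1: 12=12, S2: 1>0.
Right is at least as good as every other strategy against every opponent action, so it is weakly dominant.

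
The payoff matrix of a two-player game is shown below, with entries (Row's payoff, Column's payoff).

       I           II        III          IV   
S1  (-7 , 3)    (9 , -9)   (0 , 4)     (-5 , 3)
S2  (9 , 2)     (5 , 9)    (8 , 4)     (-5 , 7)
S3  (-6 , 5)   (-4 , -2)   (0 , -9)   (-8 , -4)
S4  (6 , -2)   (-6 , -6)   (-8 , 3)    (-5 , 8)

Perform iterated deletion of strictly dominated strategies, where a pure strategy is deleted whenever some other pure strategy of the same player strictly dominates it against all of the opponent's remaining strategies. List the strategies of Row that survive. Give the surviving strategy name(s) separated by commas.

Row S3 is eliminated: S2 beats it against every remaining column (I: 9>-6, II: 5>-4, III: 8>0, IV: -5>-8).
Column's strategy I is strictly dominated by III (S1: 4>3, S2: 4>2, S4: 3>-2) and is removed.
Among the remaining strategies, none is strictly dominated by another pure strategy of the same player, so the elimination stops.
Surviving strategies — Row: {S1, S2, S4}; Column: {II, III, IV}.

S1, S2, S4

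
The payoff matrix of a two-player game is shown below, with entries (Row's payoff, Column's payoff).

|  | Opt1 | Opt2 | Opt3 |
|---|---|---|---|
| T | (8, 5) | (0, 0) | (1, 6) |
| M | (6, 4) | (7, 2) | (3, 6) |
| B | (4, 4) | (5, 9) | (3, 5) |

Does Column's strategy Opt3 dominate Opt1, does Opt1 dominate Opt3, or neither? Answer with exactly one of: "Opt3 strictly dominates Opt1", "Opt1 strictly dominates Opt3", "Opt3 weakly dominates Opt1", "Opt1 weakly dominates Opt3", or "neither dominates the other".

Opt3 strictly dominates Opt1

Opt3's payoffs vs Opt1's, by Row's action — T: 6>5, M: 6>4, B: 5>4.
Opt3 gives a strictly higher payoff against each choice by Row, so Opt3 strictly dominates Opt1.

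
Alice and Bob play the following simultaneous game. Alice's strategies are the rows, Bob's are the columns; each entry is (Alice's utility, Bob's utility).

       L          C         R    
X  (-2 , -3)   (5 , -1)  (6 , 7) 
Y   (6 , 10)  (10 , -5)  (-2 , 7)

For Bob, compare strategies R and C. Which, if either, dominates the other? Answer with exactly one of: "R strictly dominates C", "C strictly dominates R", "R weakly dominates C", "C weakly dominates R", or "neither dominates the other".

Compare R to C across each opponent action: X: 7>-1, Y: 7>-5.
Every comparison favours R, so R strictly dominates C.

R strictly dominates C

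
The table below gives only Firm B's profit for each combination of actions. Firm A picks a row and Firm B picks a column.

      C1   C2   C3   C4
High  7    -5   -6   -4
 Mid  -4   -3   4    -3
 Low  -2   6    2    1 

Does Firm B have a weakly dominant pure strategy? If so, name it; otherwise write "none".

C1 fails to dominate C2 at Mid (-4<-3).
C2 fails to dominate C1 at High (-5<7).
C3 fails to dominate C1 at High (-6<7).
C4 fails to dominate C1 at High (-4<7).
No single strategy dominates all the others.

none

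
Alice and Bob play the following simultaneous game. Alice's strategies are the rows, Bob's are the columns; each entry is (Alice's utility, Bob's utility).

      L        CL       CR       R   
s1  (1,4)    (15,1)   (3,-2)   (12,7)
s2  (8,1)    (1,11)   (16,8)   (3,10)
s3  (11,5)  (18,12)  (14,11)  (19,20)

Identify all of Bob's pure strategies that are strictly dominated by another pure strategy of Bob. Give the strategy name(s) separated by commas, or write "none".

L, CR

L: dominated, since R does at least as well everywhere (s1: 7>4, s2: 10>1, s3: 20>5).
CL is not dominated — it holds its own against L at s2 (11>1); CR at s1 (1>-2); R at s2 (11>10).
CL strictly dominates CR — s1: 1>-2, s2: 11>8, s3: 12>11.
R: no other strategy beats it everywhere (L at s1 (7>4); CL at s1 (7>1); CR at s1 (7>-2)).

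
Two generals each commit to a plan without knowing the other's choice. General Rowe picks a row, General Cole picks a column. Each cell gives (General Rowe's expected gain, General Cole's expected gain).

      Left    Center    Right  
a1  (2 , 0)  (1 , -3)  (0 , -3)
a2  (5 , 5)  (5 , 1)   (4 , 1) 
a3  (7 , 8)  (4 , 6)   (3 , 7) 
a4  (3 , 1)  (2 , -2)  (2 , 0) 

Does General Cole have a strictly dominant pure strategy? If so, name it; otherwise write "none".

Left

Left vs Center: a1: 0>-3, a2: 5>1, a3: 8>6, a4: 1>-2.
Left vs Right: a1: 0>-3, a2: 5>1, a3: 8>7, a4: 1>0.
Left strictly beats every other strategy against every opponent action, so it is strictly dominant.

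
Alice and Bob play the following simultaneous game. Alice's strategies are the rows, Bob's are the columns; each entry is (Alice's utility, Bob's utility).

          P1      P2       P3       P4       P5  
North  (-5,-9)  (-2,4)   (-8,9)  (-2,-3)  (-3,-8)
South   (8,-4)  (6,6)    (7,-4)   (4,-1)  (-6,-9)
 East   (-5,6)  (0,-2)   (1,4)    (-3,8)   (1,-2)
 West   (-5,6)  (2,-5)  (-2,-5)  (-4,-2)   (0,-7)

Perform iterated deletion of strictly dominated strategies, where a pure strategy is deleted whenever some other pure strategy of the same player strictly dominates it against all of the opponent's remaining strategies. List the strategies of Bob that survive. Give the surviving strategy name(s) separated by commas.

Bob's strategy P5 is strictly dominated by P3 (North: 9>-8, South: -4>-9, East: 4>-2, West: -5>-7) and is removed.
Alice's strategy North is strictly dominated by South (P1: 8>-5, P2: 6>-2, P3: 7>-8, P4: 4>-2) and is removed.
Row East is eliminated: South beats it against every remaining column (P1: 8>-5, P2: 6>0, P3: 7>1, P4: 4>-3).
For Alice, South strictly dominates West on the remaining columns (P1: 8>-5, P2: 6>2, P3: 7>-2, P4: 4>-4); eliminate West.
For Bob, P2 strictly dominates P1 on the remaining rows (South: 6>-4); eliminate P1.
Column P3 is eliminated: P2 beats it against every remaining row (South: 6>-4).
Column P4 is eliminated: P2 beats it against every remaining row (South: 6>-1).
Among the remaining strategies, none is strictly dominated by another pure strategy of the same player, so the elimination stops.
Surviving strategies — Alice: {South}; Bob: {P2}.

P2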